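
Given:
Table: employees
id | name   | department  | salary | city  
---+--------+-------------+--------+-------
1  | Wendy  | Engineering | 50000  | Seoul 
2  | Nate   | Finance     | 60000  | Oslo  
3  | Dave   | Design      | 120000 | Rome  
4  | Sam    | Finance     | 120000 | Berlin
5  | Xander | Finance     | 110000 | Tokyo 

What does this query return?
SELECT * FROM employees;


SELECT * returns all 5 rows with all columns

5 rows:
1, Wendy, Engineering, 50000, Seoul
2, Nate, Finance, 60000, Oslo
3, Dave, Design, 120000, Rome
4, Sam, Finance, 120000, Berlin
5, Xander, Finance, 110000, Tokyo


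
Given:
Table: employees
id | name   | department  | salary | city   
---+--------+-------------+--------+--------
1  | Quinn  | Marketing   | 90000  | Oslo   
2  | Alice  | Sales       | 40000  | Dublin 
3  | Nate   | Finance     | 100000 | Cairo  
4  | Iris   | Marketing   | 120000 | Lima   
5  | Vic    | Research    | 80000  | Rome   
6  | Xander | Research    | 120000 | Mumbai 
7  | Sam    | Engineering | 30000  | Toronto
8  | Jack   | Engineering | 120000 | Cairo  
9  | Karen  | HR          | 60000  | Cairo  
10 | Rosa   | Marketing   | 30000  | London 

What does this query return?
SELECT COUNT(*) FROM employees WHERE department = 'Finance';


Counting rows where department = 'Finance'
  Nate -> MATCH


1


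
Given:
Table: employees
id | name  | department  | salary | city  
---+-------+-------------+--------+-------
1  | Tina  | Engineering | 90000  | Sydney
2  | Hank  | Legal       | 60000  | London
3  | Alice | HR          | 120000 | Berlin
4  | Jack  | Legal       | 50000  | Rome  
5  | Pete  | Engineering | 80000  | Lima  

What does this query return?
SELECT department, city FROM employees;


Projecting columns: department, city

5 rows:
Engineering, Sydney
Legal, London
HR, Berlin
Legal, Rome
Engineering, Lima


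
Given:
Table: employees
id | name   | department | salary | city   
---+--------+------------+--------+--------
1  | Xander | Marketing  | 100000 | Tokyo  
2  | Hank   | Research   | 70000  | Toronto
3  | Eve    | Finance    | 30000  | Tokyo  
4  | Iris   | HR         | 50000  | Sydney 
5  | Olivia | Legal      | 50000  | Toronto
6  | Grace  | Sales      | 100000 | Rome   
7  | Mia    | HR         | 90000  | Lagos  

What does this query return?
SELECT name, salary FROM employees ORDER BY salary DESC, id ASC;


Sorting by salary DESC, then id ASC for ties

7 rows:
Xander, 100000
Grace, 100000
Mia, 90000
Hank, 70000
Iris, 50000
Olivia, 50000
Eve, 30000


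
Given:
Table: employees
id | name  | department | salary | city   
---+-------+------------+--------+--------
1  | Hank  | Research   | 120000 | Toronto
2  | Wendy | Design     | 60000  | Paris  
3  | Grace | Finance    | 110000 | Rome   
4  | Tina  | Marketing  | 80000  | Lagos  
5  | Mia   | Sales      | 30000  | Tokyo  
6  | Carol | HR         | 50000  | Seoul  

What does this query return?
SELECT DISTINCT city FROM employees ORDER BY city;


All 'city' values (row order): Toronto, Paris, Rome, Lagos, Tokyo, Seoul
Removing duplicates leaves 6 unique value(s).

6 values:
Lagos
Paris
Rome
Seoul
Tokyo
Toronto


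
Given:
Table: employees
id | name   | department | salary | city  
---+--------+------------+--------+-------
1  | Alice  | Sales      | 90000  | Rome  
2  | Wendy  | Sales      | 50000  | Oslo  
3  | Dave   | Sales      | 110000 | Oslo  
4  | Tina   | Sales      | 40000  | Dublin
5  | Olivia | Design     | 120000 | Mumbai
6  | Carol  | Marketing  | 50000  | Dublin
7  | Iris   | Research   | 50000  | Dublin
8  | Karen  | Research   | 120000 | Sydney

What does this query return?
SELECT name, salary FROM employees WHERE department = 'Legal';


Filtering: department = 'Legal'
Matching rows: 0

Empty result set (0 rows)


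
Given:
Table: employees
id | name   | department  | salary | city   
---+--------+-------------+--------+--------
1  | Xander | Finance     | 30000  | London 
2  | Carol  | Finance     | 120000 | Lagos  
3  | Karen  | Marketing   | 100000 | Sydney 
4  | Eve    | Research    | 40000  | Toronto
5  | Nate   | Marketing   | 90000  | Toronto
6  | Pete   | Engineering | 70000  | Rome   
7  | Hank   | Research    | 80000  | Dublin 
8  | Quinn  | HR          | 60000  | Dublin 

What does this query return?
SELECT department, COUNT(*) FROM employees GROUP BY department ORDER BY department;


Assigning each row to its department group:
  Xander -> Finance
  Carol -> Finance
  Karen -> Marketing
  Eve -> Research
  Nate -> Marketing
  Pete -> Engineering
  Hank -> Research
  Quinn -> HR


5 groups:
Engineering, 1
Finance, 2
HR, 1
Marketing, 2
Research, 2


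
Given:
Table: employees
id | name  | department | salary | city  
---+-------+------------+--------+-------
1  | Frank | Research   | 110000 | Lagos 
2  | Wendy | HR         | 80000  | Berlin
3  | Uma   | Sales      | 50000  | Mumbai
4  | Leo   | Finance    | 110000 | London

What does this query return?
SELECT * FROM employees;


SELECT * returns all 4 rows with all columns

4 rows:
1, Frank, Research, 110000, Lagos
2, Wendy, HR, 80000, Berlin
3, Uma, Sales, 50000, Mumbai
4, Leo, Finance, 110000, London


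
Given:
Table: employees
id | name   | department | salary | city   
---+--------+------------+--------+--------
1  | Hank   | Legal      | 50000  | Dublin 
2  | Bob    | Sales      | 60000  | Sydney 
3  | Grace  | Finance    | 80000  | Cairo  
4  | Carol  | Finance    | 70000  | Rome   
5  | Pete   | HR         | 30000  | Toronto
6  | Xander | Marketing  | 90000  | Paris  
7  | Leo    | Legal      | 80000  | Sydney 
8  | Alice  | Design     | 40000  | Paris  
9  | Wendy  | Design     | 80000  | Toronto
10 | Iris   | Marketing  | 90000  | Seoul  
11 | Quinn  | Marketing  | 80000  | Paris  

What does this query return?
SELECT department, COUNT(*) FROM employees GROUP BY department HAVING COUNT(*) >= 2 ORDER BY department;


Groups with count >= 2:
  Design: 2 -> PASS
  Finance: 2 -> PASS
  Legal: 2 -> PASS
  Marketing: 3 -> PASS
  HR: 1 -> filtered out
  Sales: 1 -> filtered out


4 groups:
Design, 2
Finance, 2
Legal, 2
Marketing, 3


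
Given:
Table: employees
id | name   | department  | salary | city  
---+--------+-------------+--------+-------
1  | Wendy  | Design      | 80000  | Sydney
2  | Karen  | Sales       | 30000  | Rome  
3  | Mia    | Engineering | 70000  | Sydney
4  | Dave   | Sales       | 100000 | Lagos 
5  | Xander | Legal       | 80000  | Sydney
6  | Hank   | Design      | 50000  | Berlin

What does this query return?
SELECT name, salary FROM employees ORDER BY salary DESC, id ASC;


Sorting by salary DESC, then id ASC for ties

6 rows:
Dave, 100000
Wendy, 80000
Xander, 80000
Mia, 70000
Hank, 50000
Karen, 30000


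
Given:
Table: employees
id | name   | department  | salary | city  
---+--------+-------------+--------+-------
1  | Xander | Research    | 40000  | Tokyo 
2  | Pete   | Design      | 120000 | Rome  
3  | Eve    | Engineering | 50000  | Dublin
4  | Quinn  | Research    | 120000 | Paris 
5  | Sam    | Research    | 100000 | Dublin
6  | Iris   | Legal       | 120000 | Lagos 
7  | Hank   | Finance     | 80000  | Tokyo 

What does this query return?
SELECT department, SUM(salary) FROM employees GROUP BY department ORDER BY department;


Summing salary within each department:
  Design: 120000 = 120000
  Engineering: 50000 = 50000
  Finance: 80000 = 80000
  Legal: 120000 = 120000
  Research: 40000 + 120000 + 100000 = 260000


5 groups:
Design, 120000
Engineering, 50000
Finance, 80000
Legal, 120000
Research, 260000


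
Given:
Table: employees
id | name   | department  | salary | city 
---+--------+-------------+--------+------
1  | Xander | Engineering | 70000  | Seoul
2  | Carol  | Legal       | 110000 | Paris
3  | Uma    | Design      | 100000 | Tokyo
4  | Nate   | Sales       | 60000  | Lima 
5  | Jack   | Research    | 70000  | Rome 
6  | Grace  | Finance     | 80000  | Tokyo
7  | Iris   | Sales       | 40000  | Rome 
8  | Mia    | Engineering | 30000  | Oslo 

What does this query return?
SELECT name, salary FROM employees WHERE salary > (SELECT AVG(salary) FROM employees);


Subquery: AVG(salary) = 70000.0
Filtering: salary > 70000.0
  Carol (110000) -> MATCH
  Uma (100000) -> MATCH
  Grace (80000) -> MATCH


3 rows:
Carol, 110000
Uma, 100000
Grace, 80000


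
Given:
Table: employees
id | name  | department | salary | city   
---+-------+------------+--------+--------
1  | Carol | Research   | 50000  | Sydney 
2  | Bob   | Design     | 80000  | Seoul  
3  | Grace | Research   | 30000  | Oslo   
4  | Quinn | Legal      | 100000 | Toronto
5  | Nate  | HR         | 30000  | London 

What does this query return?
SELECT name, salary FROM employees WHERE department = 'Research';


Filtering: department = 'Research'
Matching rows: 2

2 rows:
Carol, 50000
Grace, 30000


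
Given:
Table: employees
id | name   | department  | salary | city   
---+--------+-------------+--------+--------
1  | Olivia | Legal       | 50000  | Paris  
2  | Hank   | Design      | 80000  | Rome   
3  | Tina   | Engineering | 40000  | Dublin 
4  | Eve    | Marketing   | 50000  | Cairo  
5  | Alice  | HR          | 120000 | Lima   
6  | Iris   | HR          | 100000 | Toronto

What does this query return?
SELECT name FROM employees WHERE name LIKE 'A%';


LIKE 'A%' matches names starting with 'A'
Matching: 1

1 rows:
Alice


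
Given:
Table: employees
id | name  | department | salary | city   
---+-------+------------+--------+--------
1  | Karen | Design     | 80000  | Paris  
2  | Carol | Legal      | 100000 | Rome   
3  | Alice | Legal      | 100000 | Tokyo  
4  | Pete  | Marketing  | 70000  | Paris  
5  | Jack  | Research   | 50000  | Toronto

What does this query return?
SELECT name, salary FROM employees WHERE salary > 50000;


Filtering: salary > 50000
Matching: 4 rows

4 rows:
Karen, 80000
Carol, 100000
Alice, 100000
Pete, 70000


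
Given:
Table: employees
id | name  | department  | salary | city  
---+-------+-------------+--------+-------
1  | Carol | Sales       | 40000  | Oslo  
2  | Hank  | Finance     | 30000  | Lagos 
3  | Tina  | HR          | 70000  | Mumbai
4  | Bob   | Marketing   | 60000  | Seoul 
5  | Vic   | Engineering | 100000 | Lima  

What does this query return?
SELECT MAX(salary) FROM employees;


Salaries: 40000, 30000, 70000, 60000, 100000
MAX = 100000

100000


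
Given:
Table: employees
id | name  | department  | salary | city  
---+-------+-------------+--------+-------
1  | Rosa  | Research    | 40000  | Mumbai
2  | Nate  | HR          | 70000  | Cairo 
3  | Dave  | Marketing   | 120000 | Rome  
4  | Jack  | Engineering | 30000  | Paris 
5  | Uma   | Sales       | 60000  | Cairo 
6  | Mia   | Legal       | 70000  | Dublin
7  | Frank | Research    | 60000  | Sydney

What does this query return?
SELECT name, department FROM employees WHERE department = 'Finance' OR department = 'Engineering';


Filtering: department = 'Finance' OR 'Engineering'
Matching: 1 rows

1 rows:
Jack, Engineering


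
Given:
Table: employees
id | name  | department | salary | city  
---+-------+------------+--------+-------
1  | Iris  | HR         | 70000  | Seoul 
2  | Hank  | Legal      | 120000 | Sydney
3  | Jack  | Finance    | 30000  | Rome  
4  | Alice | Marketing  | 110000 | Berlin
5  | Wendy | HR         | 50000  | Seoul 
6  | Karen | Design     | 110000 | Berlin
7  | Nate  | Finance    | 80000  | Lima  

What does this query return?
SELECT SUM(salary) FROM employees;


SUM(salary) = 70000 + 120000 + 30000 + 110000 + 50000 + 110000 + 80000 = 570000

570000


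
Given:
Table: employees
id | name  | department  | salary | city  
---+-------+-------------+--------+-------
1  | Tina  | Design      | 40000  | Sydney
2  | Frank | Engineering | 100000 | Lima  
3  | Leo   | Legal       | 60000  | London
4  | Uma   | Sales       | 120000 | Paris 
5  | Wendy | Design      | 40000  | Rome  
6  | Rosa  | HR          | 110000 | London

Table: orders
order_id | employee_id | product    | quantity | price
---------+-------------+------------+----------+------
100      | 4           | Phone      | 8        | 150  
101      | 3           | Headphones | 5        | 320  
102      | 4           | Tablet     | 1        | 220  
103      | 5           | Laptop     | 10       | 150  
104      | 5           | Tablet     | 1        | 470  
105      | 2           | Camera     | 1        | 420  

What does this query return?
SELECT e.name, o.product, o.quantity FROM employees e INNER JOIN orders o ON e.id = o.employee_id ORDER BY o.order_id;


Joining employees.id = orders.employee_id:
  employee Uma (id=4) -> order Phone
  employee Leo (id=3) -> order Headphones
  employee Uma (id=4) -> order Tablet
  employee Wendy (id=5) -> order Laptop
  employee Wendy (id=5) -> order Tablet
  employee Frank (id=2) -> order Camera


6 rows:
Uma, Phone, 8
Leo, Headphones, 5
Uma, Tablet, 1
Wendy, Laptop, 10
Wendy, Tablet, 1
Frank, Camera, 1


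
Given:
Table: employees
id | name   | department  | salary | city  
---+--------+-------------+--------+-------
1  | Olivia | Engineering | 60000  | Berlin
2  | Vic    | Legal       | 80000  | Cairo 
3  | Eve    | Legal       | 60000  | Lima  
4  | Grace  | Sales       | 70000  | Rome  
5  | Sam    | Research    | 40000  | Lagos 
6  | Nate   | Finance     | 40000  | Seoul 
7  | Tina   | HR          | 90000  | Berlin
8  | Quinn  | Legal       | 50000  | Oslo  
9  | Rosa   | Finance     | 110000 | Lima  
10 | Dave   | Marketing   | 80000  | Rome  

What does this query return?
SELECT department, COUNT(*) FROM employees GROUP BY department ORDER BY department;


Assigning each row to its department group:
  Olivia -> Engineering
  Vic -> Legal
  Eve -> Legal
  Grace -> Sales
  Sam -> Research
  Nate -> Finance
  Tina -> HR
  Quinn -> Legal
  Rosa -> Finance
  Dave -> Marketing


7 groups:
Engineering, 1
Finance, 2
HR, 1
Legal, 3
Marketing, 1
Research, 1
Sales, 1


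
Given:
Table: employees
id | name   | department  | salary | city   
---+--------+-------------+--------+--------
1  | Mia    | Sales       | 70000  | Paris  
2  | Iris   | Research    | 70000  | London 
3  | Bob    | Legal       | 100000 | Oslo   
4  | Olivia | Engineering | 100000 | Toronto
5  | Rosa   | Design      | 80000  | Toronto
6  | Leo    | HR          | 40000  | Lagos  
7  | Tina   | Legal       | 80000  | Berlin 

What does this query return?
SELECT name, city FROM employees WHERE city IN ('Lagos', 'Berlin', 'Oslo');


Filtering: city IN ('Lagos', 'Berlin', 'Oslo')
Matching: 3 rows

3 rows:
Bob, Oslo
Leo, Lagos
Tina, Berlin


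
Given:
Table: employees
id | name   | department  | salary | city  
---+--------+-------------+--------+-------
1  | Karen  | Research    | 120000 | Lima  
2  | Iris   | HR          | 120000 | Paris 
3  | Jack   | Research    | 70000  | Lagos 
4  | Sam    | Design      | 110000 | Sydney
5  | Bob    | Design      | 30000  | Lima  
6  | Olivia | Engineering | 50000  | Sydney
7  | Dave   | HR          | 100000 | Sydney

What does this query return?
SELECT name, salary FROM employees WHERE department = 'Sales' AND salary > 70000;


Filtering: department = 'Sales' AND salary > 70000
Matching: 0 rows

Empty result set (0 rows)


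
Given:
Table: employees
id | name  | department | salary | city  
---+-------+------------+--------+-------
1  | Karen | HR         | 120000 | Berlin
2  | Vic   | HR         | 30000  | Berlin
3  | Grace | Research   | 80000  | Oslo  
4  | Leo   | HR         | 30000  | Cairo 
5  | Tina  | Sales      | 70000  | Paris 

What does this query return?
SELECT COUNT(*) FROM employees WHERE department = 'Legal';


Counting rows where department = 'Legal'


0


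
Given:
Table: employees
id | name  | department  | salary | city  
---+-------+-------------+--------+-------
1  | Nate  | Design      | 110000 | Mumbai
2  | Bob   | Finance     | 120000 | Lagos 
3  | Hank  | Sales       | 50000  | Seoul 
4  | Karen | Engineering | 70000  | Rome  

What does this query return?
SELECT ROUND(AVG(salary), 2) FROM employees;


SUM(salary) = 350000
COUNT = 4
ROUND(AVG, 2) = ROUND(350000 / 4, 2) = 87500.0

87500.0


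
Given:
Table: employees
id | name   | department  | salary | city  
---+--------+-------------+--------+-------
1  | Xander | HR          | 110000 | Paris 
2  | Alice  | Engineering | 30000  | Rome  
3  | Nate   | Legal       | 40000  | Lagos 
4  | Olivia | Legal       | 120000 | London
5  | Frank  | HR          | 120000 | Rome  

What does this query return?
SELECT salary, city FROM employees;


Projecting columns: salary, city

5 rows:
110000, Paris
30000, Rome
40000, Lagos
120000, London
120000, Rome


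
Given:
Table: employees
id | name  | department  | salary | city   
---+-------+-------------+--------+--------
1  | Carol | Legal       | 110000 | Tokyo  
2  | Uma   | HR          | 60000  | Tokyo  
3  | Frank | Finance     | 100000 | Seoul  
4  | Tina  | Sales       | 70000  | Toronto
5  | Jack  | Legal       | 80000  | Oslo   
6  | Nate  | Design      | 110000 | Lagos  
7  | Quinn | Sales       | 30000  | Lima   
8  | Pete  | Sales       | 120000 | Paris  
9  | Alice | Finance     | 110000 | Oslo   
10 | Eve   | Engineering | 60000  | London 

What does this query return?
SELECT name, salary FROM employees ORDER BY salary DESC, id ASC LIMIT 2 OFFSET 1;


Sort by salary DESC (id ASC tiebreak), then skip 1 and take 2
Rows 2 through 3

2 rows:
Carol, 110000
Nate, 110000


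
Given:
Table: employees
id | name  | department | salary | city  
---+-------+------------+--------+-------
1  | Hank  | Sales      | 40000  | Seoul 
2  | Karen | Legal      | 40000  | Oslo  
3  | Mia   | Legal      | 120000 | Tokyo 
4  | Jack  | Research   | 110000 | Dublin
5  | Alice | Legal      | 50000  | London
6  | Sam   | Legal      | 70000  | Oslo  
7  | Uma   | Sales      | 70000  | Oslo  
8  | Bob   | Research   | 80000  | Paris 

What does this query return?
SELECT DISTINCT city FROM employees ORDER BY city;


All 'city' values (row order): Seoul, Oslo, Tokyo, Dublin, London, Oslo, Oslo, Paris
Removing duplicates leaves 6 unique value(s).

6 values:
Dublin
London
Oslo
Paris
Seoul
Tokyo


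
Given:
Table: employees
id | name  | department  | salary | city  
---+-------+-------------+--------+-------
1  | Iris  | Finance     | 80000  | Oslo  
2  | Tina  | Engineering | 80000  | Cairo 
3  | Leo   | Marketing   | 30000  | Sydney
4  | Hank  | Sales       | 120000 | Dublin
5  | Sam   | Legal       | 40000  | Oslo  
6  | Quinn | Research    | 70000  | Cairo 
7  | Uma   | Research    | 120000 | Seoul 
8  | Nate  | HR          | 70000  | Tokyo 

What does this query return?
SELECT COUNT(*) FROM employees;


COUNT(*) counts all rows

8


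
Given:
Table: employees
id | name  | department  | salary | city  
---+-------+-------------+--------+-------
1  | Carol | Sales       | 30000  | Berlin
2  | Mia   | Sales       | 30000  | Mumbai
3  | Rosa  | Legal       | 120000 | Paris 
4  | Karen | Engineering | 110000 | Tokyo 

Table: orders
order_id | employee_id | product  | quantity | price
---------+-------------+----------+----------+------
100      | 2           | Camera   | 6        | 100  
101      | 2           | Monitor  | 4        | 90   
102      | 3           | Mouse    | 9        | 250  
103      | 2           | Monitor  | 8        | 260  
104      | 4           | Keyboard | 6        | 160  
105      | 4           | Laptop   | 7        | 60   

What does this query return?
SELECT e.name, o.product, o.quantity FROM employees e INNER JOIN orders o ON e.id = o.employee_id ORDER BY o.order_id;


Joining employees.id = orders.employee_id:
  employee Mia (id=2) -> order Camera
  employee Mia (id=2) -> order Monitor
  employee Rosa (id=3) -> order Mouse
  employee Mia (id=2) -> order Monitor
  employee Karen (id=4) -> order Keyboard
  employee Karen (id=4) -> order Laptop


6 rows:
Mia, Camera, 6
Mia, Monitor, 4
Rosa, Mouse, 9
Mia, Monitor, 8
Karen, Keyboard, 6
Karen, Laptop, 7


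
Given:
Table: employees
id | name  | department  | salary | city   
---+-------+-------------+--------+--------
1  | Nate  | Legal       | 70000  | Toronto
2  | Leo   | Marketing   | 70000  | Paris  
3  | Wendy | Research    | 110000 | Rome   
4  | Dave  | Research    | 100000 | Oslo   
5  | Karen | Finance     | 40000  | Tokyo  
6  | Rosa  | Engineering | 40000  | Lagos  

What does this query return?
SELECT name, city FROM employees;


Projecting columns: name, city

6 rows:
Nate, Toronto
Leo, Paris
Wendy, Rome
Dave, Oslo
Karen, Tokyo
Rosa, Lagos


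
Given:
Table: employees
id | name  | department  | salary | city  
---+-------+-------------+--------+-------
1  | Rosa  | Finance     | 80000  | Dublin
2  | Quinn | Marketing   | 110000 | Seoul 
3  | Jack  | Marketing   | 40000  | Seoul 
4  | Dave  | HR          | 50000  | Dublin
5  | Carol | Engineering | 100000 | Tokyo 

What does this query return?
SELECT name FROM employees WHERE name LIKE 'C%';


LIKE 'C%' matches names starting with 'C'
Matching: 1

1 rows:
Carol


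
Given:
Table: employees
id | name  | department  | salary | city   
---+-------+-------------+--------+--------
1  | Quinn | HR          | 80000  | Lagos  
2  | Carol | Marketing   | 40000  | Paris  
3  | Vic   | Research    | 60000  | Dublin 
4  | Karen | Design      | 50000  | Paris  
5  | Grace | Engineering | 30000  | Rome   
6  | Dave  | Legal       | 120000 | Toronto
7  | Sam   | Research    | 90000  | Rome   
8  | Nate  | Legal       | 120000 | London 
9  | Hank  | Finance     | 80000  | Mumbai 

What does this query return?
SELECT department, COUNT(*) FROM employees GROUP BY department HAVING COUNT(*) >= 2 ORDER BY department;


Groups with count >= 2:
  Legal: 2 -> PASS
  Research: 2 -> PASS
  Design: 1 -> filtered out
  Engineering: 1 -> filtered out
  Finance: 1 -> filtered out
  HR: 1 -> filtered out
  Marketing: 1 -> filtered out


2 groups:
Legal, 2
Research, 2


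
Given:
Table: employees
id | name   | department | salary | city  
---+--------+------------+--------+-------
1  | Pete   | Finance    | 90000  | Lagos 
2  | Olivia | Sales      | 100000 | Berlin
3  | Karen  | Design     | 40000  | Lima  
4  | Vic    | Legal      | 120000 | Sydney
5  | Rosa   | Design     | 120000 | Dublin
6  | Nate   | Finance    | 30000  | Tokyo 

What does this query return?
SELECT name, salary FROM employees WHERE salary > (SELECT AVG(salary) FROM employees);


Subquery: AVG(salary) = 83333.33
Filtering: salary > 83333.33
  Pete (90000) -> MATCH
  Olivia (100000) -> MATCH
  Vic (120000) -> MATCH
  Rosa (120000) -> MATCH


4 rows:
Pete, 90000
Olivia, 100000
Vic, 120000
Rosa, 120000


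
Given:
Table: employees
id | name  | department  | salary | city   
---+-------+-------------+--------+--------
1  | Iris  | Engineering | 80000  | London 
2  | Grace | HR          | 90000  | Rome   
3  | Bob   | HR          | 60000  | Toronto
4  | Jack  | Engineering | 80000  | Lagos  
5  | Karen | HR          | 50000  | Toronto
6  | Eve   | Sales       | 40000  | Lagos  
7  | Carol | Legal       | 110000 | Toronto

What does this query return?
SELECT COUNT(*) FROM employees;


COUNT(*) counts all rows

7


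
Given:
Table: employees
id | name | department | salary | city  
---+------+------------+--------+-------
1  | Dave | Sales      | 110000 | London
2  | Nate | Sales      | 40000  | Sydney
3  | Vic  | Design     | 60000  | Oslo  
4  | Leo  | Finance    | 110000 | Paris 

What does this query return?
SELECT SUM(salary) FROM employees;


SUM(salary) = 110000 + 40000 + 60000 + 110000 = 320000

320000


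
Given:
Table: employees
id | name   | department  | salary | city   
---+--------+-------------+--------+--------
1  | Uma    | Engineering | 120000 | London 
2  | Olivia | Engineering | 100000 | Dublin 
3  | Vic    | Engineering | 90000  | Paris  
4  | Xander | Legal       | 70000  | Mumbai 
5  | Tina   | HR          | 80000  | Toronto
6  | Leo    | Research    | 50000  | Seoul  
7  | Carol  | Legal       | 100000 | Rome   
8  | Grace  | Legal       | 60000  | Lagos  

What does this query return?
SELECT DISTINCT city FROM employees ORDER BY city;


All 'city' values (row order): London, Dublin, Paris, Mumbai, Toronto, Seoul, Rome, Lagos
Removing duplicates leaves 8 unique value(s).

8 values:
Dublin
Lagos
London
Mumbai
Paris
Rome
Seoul
Toronto


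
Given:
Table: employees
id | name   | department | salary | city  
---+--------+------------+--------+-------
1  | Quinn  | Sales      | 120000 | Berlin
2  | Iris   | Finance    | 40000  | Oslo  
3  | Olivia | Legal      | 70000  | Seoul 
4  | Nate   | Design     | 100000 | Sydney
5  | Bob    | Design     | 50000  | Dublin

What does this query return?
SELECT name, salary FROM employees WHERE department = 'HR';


Filtering: department = 'HR'
Matching rows: 0

Empty result set (0 rows)


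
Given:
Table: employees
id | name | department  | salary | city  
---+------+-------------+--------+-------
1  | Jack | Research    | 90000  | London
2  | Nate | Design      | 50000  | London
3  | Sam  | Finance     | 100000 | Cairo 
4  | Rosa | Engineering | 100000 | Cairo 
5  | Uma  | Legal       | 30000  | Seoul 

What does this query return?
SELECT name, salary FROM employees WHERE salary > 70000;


Filtering: salary > 70000
Matching: 3 rows

3 rows:
Jack, 90000
Sam, 100000
Rosa, 100000


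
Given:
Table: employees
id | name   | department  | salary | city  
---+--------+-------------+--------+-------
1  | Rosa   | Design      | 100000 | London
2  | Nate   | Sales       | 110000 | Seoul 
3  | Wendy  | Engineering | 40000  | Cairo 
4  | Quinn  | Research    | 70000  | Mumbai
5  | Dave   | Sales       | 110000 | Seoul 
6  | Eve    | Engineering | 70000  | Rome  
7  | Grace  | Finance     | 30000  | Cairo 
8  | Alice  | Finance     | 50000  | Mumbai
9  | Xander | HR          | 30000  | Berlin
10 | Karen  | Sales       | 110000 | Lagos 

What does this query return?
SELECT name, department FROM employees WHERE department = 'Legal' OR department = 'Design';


Filtering: department = 'Legal' OR 'Design'
Matching: 1 rows

1 rows:
Rosa, Design


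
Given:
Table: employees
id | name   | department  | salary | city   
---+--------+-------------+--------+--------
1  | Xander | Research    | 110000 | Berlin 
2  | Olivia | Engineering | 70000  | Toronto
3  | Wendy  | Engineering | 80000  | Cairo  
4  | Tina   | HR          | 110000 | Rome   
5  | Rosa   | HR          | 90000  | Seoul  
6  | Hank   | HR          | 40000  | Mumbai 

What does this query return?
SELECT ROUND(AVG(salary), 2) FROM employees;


SUM(salary) = 500000
COUNT = 6
ROUND(AVG, 2) = ROUND(500000 / 6, 2) = 83333.33

83333.33


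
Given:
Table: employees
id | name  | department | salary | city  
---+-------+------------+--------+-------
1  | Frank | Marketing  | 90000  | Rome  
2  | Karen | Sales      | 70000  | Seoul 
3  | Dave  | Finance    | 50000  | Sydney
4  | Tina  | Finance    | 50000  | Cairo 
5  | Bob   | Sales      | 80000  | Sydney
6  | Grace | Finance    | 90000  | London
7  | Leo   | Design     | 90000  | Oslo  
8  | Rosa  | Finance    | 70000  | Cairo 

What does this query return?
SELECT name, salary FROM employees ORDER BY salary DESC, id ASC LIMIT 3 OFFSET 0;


Sort by salary DESC (id ASC tiebreak), then skip 0 and take 3
Rows 1 through 3

3 rows:
Frank, 90000
Grace, 90000
Leo, 90000


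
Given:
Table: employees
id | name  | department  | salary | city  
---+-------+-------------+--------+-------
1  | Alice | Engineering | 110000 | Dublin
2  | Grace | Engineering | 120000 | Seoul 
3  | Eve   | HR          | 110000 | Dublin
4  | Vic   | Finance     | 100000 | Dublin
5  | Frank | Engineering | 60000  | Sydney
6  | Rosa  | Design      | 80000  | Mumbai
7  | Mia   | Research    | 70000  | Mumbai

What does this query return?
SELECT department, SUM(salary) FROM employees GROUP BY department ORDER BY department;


Summing salary within each department:
  Design: 80000 = 80000
  Engineering: 110000 + 120000 + 60000 = 290000
  Finance: 100000 = 100000
  HR: 110000 = 110000
  Research: 70000 = 70000


5 groups:
Design, 80000
Engineering, 290000
Finance, 100000
HR, 110000
Research, 70000


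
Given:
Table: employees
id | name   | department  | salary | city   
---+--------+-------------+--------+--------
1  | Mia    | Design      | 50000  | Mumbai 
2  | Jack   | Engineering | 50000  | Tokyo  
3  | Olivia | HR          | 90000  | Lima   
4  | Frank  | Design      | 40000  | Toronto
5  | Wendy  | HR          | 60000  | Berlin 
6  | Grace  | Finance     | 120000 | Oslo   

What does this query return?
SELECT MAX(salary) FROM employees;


Salaries: 50000, 50000, 90000, 40000, 60000, 120000
MAX = 120000

120000


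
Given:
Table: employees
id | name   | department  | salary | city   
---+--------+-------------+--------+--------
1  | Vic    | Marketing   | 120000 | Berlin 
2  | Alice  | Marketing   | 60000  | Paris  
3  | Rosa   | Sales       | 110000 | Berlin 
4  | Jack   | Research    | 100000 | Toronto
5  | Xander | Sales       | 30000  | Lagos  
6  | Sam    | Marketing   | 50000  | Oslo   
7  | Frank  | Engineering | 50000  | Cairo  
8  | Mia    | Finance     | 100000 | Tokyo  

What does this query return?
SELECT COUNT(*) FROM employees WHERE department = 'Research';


Counting rows where department = 'Research'
  Jack -> MATCH


1


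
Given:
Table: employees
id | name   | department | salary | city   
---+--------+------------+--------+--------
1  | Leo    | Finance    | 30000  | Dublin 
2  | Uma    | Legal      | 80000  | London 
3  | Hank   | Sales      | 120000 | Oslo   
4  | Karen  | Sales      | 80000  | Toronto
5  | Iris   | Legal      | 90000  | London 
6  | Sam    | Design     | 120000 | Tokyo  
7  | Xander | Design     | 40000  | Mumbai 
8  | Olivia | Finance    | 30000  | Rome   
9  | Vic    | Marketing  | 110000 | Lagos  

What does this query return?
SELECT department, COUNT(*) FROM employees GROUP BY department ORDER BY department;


Assigning each row to its department group:
  Leo -> Finance
  Uma -> Legal
  Hank -> Sales
  Karen -> Sales
  Iris -> Legal
  Sam -> Design
  Xander -> Design
  Olivia -> Finance
  Vic -> Marketing


5 groups:
Design, 2
Finance, 2
Legal, 2
Marketing, 1
Sales, 2


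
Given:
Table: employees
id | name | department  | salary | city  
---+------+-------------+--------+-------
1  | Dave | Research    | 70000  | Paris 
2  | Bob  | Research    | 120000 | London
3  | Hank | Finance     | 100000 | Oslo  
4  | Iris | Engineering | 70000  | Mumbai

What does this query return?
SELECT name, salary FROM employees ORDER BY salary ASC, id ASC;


Sorting by salary ASC, then id ASC for ties

4 rows:
Dave, 70000
Iris, 70000
Hank, 100000
Bob, 120000


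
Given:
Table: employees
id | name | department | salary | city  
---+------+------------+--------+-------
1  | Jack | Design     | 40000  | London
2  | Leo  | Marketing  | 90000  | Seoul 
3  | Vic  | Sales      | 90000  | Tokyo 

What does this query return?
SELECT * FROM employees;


SELECT * returns all 3 rows with all columns

3 rows:
1, Jack, Design, 40000, London
2, Leo, Marketing, 90000, Seoul
3, Vic, Sales, 90000, Tokyo


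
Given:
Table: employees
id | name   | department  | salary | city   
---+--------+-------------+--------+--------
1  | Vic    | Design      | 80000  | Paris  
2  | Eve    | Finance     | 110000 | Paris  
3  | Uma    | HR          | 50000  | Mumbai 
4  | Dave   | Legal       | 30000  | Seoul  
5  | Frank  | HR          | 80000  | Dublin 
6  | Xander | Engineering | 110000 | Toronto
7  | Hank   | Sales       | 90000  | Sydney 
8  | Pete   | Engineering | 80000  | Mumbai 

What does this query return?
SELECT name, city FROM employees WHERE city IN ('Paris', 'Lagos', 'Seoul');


Filtering: city IN ('Paris', 'Lagos', 'Seoul')
Matching: 3 rows

3 rows:
Vic, Paris
Eve, Paris
Dave, Seoul


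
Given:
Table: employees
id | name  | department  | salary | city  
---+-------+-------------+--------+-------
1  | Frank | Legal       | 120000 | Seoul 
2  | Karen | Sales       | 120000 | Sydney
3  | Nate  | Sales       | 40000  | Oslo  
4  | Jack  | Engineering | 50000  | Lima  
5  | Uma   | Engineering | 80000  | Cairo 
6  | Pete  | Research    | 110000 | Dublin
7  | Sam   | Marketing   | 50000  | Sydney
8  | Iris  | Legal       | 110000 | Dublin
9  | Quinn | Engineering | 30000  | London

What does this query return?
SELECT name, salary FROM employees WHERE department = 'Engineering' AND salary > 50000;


Filtering: department = 'Engineering' AND salary > 50000
Matching: 1 rows

1 rows:
Uma, 80000


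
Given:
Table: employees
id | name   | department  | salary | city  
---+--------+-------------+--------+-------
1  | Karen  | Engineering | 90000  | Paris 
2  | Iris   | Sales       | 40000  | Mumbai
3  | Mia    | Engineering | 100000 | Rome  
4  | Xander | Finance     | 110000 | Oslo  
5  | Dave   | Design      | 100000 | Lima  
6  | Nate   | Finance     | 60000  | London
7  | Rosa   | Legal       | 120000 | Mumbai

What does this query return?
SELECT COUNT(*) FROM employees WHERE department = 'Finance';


Counting rows where department = 'Finance'
  Xander -> MATCH
  Nate -> MATCH


2


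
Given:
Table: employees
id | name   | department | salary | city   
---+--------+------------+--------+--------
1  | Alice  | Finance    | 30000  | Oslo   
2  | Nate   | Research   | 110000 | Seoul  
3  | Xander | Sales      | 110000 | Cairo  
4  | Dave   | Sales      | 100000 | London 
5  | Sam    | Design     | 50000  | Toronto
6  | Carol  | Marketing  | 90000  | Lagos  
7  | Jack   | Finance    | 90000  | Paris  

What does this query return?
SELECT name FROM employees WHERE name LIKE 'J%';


LIKE 'J%' matches names starting with 'J'
Matching: 1

1 rows:
Jack


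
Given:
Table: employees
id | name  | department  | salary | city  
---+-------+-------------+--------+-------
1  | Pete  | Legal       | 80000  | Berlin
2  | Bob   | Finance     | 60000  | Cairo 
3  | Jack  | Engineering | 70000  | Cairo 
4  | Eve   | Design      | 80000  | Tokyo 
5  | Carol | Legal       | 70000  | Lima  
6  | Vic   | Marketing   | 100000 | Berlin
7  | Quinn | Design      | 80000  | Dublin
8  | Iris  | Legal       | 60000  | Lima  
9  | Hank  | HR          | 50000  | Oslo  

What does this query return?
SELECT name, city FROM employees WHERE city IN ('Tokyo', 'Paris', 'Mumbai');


Filtering: city IN ('Tokyo', 'Paris', 'Mumbai')
Matching: 1 rows

1 rows:
Eve, Tokyo


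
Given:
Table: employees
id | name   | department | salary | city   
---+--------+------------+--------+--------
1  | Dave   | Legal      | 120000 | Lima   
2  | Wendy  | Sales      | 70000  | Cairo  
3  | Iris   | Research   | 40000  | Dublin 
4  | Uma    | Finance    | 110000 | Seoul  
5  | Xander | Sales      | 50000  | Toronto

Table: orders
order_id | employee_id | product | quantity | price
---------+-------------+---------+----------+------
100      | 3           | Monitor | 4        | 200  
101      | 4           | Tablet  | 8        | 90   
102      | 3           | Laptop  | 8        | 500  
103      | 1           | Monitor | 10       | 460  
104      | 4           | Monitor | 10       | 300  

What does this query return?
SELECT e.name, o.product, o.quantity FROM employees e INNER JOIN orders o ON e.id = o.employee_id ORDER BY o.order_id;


Joining employees.id = orders.employee_id:
  employee Iris (id=3) -> order Monitor
  employee Uma (id=4) -> order Tablet
  employee Iris (id=3) -> order Laptop
  employee Dave (id=1) -> order Monitor
  employee Uma (id=4) -> order Monitor


5 rows:
Iris, Monitor, 4
Uma, Tablet, 8
Iris, Laptop, 8
Dave, Monitor, 10
Uma, Monitor, 10


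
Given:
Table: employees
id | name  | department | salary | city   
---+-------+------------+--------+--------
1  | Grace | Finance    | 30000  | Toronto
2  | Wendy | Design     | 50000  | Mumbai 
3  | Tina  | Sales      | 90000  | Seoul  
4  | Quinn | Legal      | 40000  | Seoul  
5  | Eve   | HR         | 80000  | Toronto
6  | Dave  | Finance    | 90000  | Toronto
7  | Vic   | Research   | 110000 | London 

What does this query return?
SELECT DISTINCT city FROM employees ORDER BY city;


All 'city' values (row order): Toronto, Mumbai, Seoul, Seoul, Toronto, Toronto, London
Removing duplicates leaves 4 unique value(s).

4 values:
London
Mumbai
Seoul
Toronto


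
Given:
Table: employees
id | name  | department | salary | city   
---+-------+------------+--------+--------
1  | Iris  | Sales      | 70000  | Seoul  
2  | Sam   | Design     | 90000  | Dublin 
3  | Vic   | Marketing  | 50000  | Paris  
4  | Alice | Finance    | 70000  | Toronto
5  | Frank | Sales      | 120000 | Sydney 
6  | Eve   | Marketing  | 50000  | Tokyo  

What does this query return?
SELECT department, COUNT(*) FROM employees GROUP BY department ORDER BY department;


Assigning each row to its department group:
  Iris -> Sales
  Sam -> Design
  Vic -> Marketing
  Alice -> Finance
  Frank -> Sales
  Eve -> Marketing


4 groups:
Design, 1
Finance, 1
Marketing, 2
Sales, 2


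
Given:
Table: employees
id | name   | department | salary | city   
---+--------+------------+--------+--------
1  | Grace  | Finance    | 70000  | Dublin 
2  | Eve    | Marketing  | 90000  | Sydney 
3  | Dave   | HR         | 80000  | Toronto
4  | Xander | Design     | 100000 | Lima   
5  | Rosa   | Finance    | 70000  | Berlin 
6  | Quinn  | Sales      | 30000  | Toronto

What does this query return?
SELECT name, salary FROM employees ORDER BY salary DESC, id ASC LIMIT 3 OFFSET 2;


Sort by salary DESC (id ASC tiebreak), then skip 2 and take 3
Rows 3 through 5

3 rows:
Dave, 80000
Grace, 70000
Rosa, 70000


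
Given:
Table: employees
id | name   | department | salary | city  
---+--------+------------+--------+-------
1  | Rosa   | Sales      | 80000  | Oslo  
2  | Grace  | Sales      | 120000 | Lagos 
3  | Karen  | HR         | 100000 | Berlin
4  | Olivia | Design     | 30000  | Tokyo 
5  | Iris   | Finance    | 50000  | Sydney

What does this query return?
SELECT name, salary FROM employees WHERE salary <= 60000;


Filtering: salary <= 60000
Matching: 2 rows

2 rows:
Olivia, 30000
Iris, 50000


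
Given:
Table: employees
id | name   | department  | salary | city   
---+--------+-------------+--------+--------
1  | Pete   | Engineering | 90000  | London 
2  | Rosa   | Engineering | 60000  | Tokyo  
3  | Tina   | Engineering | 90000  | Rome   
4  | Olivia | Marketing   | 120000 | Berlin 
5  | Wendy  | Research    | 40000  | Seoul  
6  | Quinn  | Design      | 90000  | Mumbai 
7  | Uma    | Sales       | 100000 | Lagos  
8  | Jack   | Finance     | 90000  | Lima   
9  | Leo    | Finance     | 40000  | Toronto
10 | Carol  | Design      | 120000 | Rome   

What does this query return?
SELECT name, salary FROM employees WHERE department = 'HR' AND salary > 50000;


Filtering: department = 'HR' AND salary > 50000
Matching: 0 rows

Empty result set (0 rows)


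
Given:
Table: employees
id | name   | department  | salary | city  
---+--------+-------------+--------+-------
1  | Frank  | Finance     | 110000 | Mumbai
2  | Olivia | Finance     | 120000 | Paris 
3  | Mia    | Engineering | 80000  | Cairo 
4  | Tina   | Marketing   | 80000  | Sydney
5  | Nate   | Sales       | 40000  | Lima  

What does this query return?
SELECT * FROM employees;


SELECT * returns all 5 rows with all columns

5 rows:
1, Frank, Finance, 110000, Mumbai
2, Olivia, Finance, 120000, Paris
3, Mia, Engineering, 80000, Cairo
4, Tina, Marketing, 80000, Sydney
5, Nate, Sales, 40000, Lima


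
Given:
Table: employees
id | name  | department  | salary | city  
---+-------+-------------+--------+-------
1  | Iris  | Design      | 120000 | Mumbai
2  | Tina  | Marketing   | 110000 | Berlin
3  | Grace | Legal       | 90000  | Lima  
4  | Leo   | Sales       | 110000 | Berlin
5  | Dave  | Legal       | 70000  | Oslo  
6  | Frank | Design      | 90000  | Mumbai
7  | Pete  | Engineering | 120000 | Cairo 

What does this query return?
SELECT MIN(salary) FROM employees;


Salaries: 120000, 110000, 90000, 110000, 70000, 90000, 120000
MIN = 70000

70000


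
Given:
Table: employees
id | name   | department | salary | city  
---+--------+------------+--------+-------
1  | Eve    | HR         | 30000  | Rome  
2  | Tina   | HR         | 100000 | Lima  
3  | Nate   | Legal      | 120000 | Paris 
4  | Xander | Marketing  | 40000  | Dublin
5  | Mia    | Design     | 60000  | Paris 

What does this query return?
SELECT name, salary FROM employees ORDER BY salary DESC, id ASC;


Sorting by salary DESC, then id ASC for ties

5 rows:
Nate, 120000
Tina, 100000
Mia, 60000
Xander, 40000
Eve, 30000
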